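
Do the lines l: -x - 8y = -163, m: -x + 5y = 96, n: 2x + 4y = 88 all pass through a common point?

Lines aᵢx + bᵢy = cᵢ with pairwise distinct directions are concurrent exactly when det[aᵢ bᵢ cᵢ] = 0.
Here the determinant is -14.
Nonzero, so no common point exists.

No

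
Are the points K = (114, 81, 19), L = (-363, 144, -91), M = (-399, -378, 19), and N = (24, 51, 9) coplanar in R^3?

No

With K as base: KL = (-477, 63, -110), KM = (-513, -459, 0), KN = (-90, -30, -10).
KM × KN = (4590, -5130, -25920).
KL · (KM × KN) = 338580.
Since 338580 ≠ 0, the four points are not coplanar.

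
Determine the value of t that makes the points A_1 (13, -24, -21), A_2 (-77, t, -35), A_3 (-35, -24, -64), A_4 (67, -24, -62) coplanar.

Coplanarity ⇔ det[A_1A_2; A_1A_3; A_1A_4] = 0.
Expanding, this is linear in t: (-4290)t + (-102960) = 0.
So t = -24.

-24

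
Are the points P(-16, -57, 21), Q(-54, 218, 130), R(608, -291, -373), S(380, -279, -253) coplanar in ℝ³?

Yes

With P as base: PQ = (-38, 275, 109), PR = (624, -234, -394), PS = (396, -222, -274).
PR × PS = (-23352, 14952, -45864).
PQ · (PR × PS) = 0.
The scalar triple product vanishes, so the four points are coplanar.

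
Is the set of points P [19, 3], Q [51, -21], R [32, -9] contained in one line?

No

PQ = (32, -24), PR = (13, -12).
Twice the signed area of △PQR is (32)(-12) − (-24)(13) = -72.
The area is nonzero, so the three points are not collinear.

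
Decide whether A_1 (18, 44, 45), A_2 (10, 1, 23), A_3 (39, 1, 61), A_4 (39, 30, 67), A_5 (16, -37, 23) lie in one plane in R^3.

No

The plane through A_1, A_2, A_3 has normal n = A_1A_2 × A_1A_3 = (-1634, -334, 1247) and equation n·P = 12007.
Checking the remaining points: n·A_4 = 9803, n·A_5 = 14895.
Since n·A_4 = 9803 ≠ 12007, A_4 is off the plane and the points are not all coplanar.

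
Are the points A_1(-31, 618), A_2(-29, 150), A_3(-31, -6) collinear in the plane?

No

A_1A_2 = (2, -468), A_1A_3 = (0, -624).
If collinear, A_1A_3 would be a scalar multiple of A_1A_2. But (2)·(-624) ≠ (-468)·(0) (difference -1248), so they are not parallel; the points are not collinear.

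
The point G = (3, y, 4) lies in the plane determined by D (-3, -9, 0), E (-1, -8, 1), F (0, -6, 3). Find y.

A normal to the plane is n = DE × DF = (0, -3, 3).
G lies in the plane iff n · DG = 0.
This gives (-3)y + (-15) = 0, so y = -5.

-5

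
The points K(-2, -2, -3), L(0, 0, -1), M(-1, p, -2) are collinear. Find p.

Collinearity requires KL × KM = 0; each component is linear in p.
The x-component gives (-2)p + (-2) = 0, so p = -1.
The remaining components then also vanish.

-1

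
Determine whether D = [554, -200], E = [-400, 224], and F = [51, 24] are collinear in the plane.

No

DE = (-954, 424), DF = (-503, 224).
If collinear, DF would be a scalar multiple of DE. But (-954)·(224) ≠ (424)·(-503) (difference -424), so they are not parallel; the points are not collinear.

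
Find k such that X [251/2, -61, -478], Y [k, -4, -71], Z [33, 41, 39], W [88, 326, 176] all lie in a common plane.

91/2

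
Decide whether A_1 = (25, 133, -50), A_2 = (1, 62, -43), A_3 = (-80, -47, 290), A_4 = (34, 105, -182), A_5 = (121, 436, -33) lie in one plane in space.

Yes

The plane through A_1, A_2, A_3 has normal n = A_1A_2 × A_1A_3 = (-22880, 7425, -3135) and equation n·P = 572275.
Checking the remaining points: n·A_4 = 572275, n·A_5 = 572275.
All equal 572275, so all 5 points lie in one plane.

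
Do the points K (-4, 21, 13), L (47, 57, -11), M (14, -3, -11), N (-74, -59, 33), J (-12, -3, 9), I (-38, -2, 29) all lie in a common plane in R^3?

The plane through K, L, M has normal n = KL × KM = (-1440, 792, -1872) and equation n·P = -1944.
Checking the remaining points: n·N = -1944, n·J = -1944, n·I = -1152.
Since n·I = -1152 ≠ -1944, I is off the plane and the points are not all coplanar.

No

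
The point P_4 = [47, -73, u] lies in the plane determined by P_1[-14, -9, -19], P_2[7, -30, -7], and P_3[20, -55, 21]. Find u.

21

Coplanarity requires P_1P_2 · (P_1P_3 × P_1P_4) = 0.
P_1P_2 = (21, -21, 12), P_1P_3 = (34, -46, 40); the triple product is linear in u with coefficient -252 and constant term 5292.
Setting it to zero: u = 21.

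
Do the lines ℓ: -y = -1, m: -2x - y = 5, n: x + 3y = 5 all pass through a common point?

Lines aᵢx + bᵢy = cᵢ with pairwise distinct directions are concurrent exactly when det[aᵢ bᵢ cᵢ] = 0.
Here the determinant is -10.
Nonzero, so no common point exists.

No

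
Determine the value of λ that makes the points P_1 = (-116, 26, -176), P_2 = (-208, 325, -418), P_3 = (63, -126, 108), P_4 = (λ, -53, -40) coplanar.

-65/2

Normal to plane P_1P_2P_3: n = (48132, -17190, -39537); plane equation n·P = 928260.
Requiring n·P_4 = 928260: (48132)λ + (2492550) = 928260.
So λ = -65/2.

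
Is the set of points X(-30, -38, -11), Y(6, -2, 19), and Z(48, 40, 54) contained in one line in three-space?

Yes

XY = (36, 36, 30), XZ = (78, 78, 65).
Each component of XZ is 13/6 times the corresponding component of XY, so XZ = 13/6·XY and the points are collinear.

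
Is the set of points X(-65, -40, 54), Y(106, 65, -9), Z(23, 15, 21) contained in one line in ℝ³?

XY = (171, 105, -63), XZ = (88, 55, -33).
Comparing components 3 and 1: (-63)(88) − (171)(-33) = 99 ≠ 0, so XY and XZ are not parallel and the points are not collinear.

No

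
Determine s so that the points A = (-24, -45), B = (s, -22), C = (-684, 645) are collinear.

-46

The three points are collinear iff det[AB; AC] = 0.
This determinant is linear in s: (690)s + (31740) = 0, so s = -46.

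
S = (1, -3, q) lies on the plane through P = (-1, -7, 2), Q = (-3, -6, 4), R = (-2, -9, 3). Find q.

The plane through P, Q, R has equation 5x + 5z = 5.
Substituting S: (5)q + (5) = 5, so q = 0.

0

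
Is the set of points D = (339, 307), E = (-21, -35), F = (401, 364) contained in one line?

No

DE = (-360, -342), DF = (62, 57).
If collinear, DF would be a scalar multiple of DE. But (-360)·(57) ≠ (-342)·(62) (difference 684), so they are not parallel; the points are not collinear.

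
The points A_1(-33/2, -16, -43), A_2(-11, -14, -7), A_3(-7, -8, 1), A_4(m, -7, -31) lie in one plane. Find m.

-21/2

Normal to plane A_1A_2A_3: n = (-200, 100, 25); plane equation n·P = 625.
Requiring n·A_4 = 625: (-200)m + (-1475) = 625.
So m = -21/2.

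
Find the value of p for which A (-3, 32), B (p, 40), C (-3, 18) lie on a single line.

-3

The three points are collinear iff det[AB; AC] = 0.
This determinant is linear in p: (-14)p + (-42) = 0, so p = -3.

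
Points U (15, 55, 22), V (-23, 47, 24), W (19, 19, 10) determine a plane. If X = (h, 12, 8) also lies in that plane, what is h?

A normal to the plane is n = UV × UW = (168, -448, 1400).
X lies in the plane iff n · UX = 0.
This gives (168)h + (-2856) = 0, so h = 17.

17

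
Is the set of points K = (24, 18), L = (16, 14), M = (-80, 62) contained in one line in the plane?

KL = (-8, -4), KM = (-104, 44).
Twice the signed area of △KLM is (-8)(44) − (-4)(-104) = -768.
The area is nonzero, so the three points are not collinear.

No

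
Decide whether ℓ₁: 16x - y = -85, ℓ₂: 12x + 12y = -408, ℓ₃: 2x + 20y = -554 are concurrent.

Lines aᵢx + bᵢy = cᵢ with pairwise distinct directions are concurrent exactly when det[aᵢ bᵢ cᵢ] = 0.
Here the determinant is 0.
It vanishes, so the lines are concurrent at (-7, -27).

Yes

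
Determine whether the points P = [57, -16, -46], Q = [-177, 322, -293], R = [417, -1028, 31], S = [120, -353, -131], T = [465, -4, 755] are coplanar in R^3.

The plane through P, Q, R has normal n = PQ × PR = (-223938, -70902, 115128) and equation n·X = -16925922.
Checking the remaining points: n·S = -16925922, n·T = -16925922.
All equal -16925922, so all 5 points lie in one plane.

Yes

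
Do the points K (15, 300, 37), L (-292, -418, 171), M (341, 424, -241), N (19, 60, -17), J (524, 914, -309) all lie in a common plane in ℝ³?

No

The plane through K, L, M has normal n = KL × KM = (182988, -41662, 196000) and equation n·P = -2501780.
Checking the remaining points: n·N = -2354948, n·J = -2757356.
Since n·N = -2354948 ≠ -2501780, N is off the plane and the points are not all coplanar.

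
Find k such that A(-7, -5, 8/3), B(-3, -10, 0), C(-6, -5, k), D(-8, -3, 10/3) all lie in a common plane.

Coplanarity ⇔ det[AB; AC; AD] = 0.
Expanding, this is linear in k: (-3)k + (6) = 0.
So k = 2.

2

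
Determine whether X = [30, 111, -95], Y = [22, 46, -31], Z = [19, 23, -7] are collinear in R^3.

XY = (-8, -65, 64), XZ = (-11, -88, 88).
XY × XZ = (-88, 0, -11).
The cross product is nonzero, so the points do not lie on one line.

No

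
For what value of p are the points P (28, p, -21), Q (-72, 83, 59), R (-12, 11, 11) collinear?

-37

Direction QR = (60, -72, -48). From the x-coordinate of P, the parameter along the line is τ = (28 − (-72))/60 = 5/3.
Then p = 83 + 5/3·(-72) = -37.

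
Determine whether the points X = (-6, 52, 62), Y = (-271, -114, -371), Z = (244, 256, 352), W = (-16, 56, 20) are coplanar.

Yes

With X as base: XY = (-265, -166, -433), XZ = (250, 204, 290), XW = (-10, 4, -42).
XZ × XW = (-9728, 7600, 3040).
XY · (XZ × XW) = 0.
The scalar triple product vanishes, so the four points are coplanar.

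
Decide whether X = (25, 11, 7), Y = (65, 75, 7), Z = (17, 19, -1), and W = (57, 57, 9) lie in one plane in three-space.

With X as base: XY = (40, 64, 0), XZ = (-8, 8, -8), XW = (32, 46, 2).
XZ × XW = (384, -240, -624).
XY · (XZ × XW) = 0.
The scalar triple product vanishes, so the four points are coplanar.

Yes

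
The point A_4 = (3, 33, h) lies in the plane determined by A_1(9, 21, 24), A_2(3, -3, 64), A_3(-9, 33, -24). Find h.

-8

A normal to the plane is n = A_1A_2 × A_1A_3 = (672, -1008, -504).
A_4 lies in the plane iff n · A_1A_4 = 0.
This gives (-504)h + (-4032) = 0, so h = -8.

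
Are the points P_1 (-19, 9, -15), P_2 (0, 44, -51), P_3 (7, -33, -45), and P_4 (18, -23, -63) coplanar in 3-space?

With P_1 as base: P_1P_2 = (19, 35, -36), P_1P_3 = (26, -42, -30), P_1P_4 = (37, -32, -48).
P_1P_3 × P_1P_4 = (1056, 138, 722).
P_1P_2 · (P_1P_3 × P_1P_4) = -1098.
Since -1098 ≠ 0, the four points are not coplanar.

No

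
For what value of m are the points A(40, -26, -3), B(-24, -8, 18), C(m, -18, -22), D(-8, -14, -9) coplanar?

Normal to plane ABD: n = (-360, -1392, 96); plane equation n·P = 21504.
Requiring n·C = 21504: (-360)m + (22944) = 21504.
So m = 4.

4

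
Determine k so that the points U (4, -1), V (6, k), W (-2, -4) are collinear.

0

The three points are collinear iff det[UV; UW] = 0.
This determinant is linear in k: (6)k + (0) = 0, so k = 0.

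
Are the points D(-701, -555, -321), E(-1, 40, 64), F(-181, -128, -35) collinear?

No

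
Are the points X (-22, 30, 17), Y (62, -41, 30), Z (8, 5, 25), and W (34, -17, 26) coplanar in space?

No

The four points are coplanar iff the 3×3 determinant with rows XY, XZ, XW is zero.
Rows: (84, -71, 13), (30, -25, 8), (56, -47, 9).
Expanding along the first row: (84)(151) − (-71)(-178) + (13)(-10) = -84.
Nonzero ⇒ not coplanar.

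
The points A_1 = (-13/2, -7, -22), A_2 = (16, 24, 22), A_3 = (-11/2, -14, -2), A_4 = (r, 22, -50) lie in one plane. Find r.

1/2

Coplanarity ⇔ det[A_1A_2; A_1A_3; A_1A_4] = 0.
Expanding, this is linear in r: (928)r + (-464) = 0.
So r = 1/2.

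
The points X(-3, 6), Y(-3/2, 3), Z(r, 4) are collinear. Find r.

-2

The three points are collinear iff det[XY; XZ] = 0.
This determinant is linear in r: (3)r + (6) = 0, so r = -2.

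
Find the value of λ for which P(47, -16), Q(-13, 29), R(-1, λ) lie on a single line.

20

The three points are collinear iff det[PQ; PR] = 0.
This determinant is linear in λ: (-60)λ + (1200) = 0, so λ = 20.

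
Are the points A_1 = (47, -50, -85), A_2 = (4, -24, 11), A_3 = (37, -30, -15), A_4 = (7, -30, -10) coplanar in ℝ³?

The four points are coplanar iff the 3×3 determinant with rows A_1A_2, A_1A_3, A_1A_4 is zero.
Rows: (-43, 26, 96), (-10, 20, 70), (-40, 20, 75).
Expanding along the first row: (-43)(100) − (26)(2050) + (96)(600) = 0.
Zero determinant ⇒ coplanar.

Yes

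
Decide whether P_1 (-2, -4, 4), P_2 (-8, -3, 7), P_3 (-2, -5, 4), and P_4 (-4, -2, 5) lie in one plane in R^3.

The four points are coplanar iff the 3×3 determinant with rows P_1P_2, P_1P_3, P_1P_4 is zero.
Rows: (-6, 1, 3), (0, -1, 0), (-2, 2, 1).
Expanding along the first row: (-6)(-1) − (1)(0) + (3)(-2) = 0.
Zero determinant ⇒ coplanar.

Yes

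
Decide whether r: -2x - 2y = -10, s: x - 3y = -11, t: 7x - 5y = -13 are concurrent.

Yes

Lines aᵢx + bᵢy = cᵢ with pairwise distinct directions are concurrent exactly when det[aᵢ bᵢ cᵢ] = 0.
Here the determinant is 0.
It vanishes, so the lines are concurrent at (1, 4).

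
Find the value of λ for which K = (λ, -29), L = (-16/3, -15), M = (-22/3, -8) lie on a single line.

Collinearity: (K − L) must be parallel to (M − L) = (-2, 7).
Cross-multiplying the components: (λ − (-16/3))·(7) = (-14)·(-2).
Solving gives λ = -4/3.

-4/3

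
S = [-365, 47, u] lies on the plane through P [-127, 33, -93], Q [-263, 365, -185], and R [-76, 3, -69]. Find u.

-191

A normal to the plane is n = PQ × PR = (5208, -1428, -12852).
S lies in the plane iff n · PS = 0.
This gives (-12852)u + (-2454732) = 0, so u = -191.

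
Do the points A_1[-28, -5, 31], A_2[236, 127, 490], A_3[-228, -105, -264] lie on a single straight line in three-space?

A_1A_2 = (264, 132, 459), A_1A_3 = (-200, -100, -295).
Comparing components 2 and 3: (132)(-295) − (459)(-100) = 6960 ≠ 0, so A_1A_2 and A_1A_3 are not parallel and the points are not collinear.

No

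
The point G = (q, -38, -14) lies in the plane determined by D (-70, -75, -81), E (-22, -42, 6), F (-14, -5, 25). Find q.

-34

Coplanarity requires DE · (DF × DG) = 0.
DE = (48, 33, 87), DF = (56, 70, 106); the triple product is linear in q with coefficient -2592 and constant term -88128.
Setting it to zero: q = -34.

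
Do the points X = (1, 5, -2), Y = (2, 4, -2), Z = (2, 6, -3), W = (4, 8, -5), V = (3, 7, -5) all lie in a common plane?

The plane through X, Y, Z has normal n = XY × XZ = (1, 1, 2) and equation n·P = 2.
Checking the remaining points: n·W = 2, n·V = 0.
Since n·V = 0 ≠ 2, V is off the plane and the points are not all coplanar.

No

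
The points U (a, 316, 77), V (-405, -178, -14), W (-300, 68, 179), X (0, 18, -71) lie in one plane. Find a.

258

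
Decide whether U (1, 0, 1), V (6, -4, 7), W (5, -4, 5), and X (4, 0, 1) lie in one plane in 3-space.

No

A normal to the plane through U, V, W is n = UV × UW = (8, 4, -4).
The plane has equation n·P = 4. For X: n·X = 28.
28 ≠ 4, so X is off the plane.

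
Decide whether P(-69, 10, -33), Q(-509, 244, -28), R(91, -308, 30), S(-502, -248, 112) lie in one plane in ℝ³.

A normal to the plane through P, Q, R is n = PQ × PR = (16332, 28520, 102480).
The plane has equation n·X = -4223548. For S: n·S = -3793864.
-3793864 ≠ -4223548, so S is off the plane.

No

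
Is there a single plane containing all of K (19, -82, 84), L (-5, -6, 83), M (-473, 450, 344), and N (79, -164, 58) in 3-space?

No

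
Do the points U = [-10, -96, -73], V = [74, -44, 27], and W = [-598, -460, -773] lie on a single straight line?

Yes

UV = (84, 52, 100), UW = (-588, -364, -700).
UV × UW = (0, 0, 0).
The cross product vanishes, so the three points are collinear.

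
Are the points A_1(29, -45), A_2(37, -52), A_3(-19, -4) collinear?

No

A_1A_2 = (8, -7), A_1A_3 = (-48, 41).
Twice the signed area of △A_1A_2A_3 is (8)(41) − (-7)(-48) = -8.
The area is nonzero, so the three points are not collinear.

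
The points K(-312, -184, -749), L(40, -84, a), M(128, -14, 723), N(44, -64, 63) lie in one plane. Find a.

-349

Coplanarity ⇔ det[KL; KM; KN] = 0.
Expanding, this is linear in a: (-7720)a + (-2694280) = 0.
So a = -349.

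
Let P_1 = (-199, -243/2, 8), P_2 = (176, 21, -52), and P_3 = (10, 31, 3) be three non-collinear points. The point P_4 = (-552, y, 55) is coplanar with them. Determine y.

The plane through P_1, P_2, P_3 has equation (16875/2)x − 10665y + 27405z = -164025.
Substituting P_4: (-10665)y + (-3150225) = -164025, so y = -280.

-280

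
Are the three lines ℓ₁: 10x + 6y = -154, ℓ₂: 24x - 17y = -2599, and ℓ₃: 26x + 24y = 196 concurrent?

Yes

The three lines meet at one point iff the augmented coefficient matrix [aᵢ bᵢ cᵢ] has rank < 3, i.e. its determinant vanishes.
Here the determinant is 0.
It vanishes, so the lines are concurrent at (-58, 71).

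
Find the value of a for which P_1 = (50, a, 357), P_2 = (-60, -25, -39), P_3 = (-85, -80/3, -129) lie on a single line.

-53/3

Direction P_2P_3 = (-25, -5/3, -90). From the x-coordinate of P_1, the parameter along the line is τ = (50 − (-60))/(-25) = -22/5.
Then a = (-25) + (-22/5)·(-5/3) = -53/3.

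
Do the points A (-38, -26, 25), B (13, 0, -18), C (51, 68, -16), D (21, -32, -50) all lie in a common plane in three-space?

The four points are coplanar iff the 3×3 determinant with rows AB, AC, AD is zero.
Rows: (51, 26, -43), (89, 94, -41), (59, -6, -75).
Expanding along the first row: (51)(-7296) − (26)(-4256) + (-43)(-6080) = 0.
Zero determinant ⇒ coplanar.

Yes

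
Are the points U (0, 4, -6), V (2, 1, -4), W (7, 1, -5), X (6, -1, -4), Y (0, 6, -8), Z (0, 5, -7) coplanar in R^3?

No

The plane through U, V, W has normal n = UV × UW = (3, 12, 15) and equation n·P = -42.
Checking the remaining points: n·X = -54, n·Y = -48, n·Z = -45.
Since n·X = -54 ≠ -42, X is off the plane and the points are not all coplanar.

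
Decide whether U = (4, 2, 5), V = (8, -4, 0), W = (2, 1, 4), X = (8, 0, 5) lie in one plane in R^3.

No

With U as base: UV = (4, -6, -5), UW = (-2, -1, -1), UX = (4, -2, 0).
UW × UX = (-2, -4, 8).
UV · (UW × UX) = -24.
Since -24 ≠ 0, the four points are not coplanar.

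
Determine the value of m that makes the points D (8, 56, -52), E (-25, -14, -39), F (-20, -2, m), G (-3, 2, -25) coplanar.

-42

Normal to plane DEG: n = (-1188, 748, 1012); plane equation n·P = -20240.
Requiring n·F = -20240: (1012)m + (22264) = -20240.
So m = -42.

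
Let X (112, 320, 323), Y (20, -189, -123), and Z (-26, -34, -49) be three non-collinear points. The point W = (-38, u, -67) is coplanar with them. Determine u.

-45

The plane through X, Y, Z has equation 31464x + 27324y − 37674z = 98946.
Substituting W: (27324)u + (1328526) = 98946, so u = -45.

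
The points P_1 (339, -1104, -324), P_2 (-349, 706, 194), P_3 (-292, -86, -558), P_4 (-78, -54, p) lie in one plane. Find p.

-62

Coplanarity ⇔ det[P_1P_2; P_1P_3; P_1P_4] = 0.
Expanding, this is linear in p: (441726)p + (27387012) = 0.
So p = -62.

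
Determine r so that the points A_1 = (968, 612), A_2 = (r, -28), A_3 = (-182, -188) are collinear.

Collinearity: (A_2 − A_1) must be parallel to (A_3 − A_1) = (-1150, -800).
Cross-multiplying the components: (r − 968)·(-800) = (-640)·(-1150).
Solving gives r = 48.

48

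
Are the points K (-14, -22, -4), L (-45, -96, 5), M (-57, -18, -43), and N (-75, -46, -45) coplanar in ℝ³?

Yes

The four points are coplanar iff the 3×3 determinant with rows KL, KM, KN is zero.
Rows: (-31, -74, 9), (-43, 4, -39), (-61, -24, -41).
Expanding along the first row: (-31)(-1100) − (-74)(-616) + (9)(1276) = 0.
Zero determinant ⇒ coplanar.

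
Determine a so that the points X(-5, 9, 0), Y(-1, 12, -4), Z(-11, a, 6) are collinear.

9/2

Collinearity requires XY × XZ = 0; each component is linear in a.
The x-component gives (4)a + (-18) = 0, so a = 9/2.
The remaining components then also vanish.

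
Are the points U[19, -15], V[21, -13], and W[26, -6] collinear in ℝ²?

No

UV = (2, 2), UW = (7, 9).
If collinear, UW would be a scalar multiple of UV. But (2)·(9) ≠ (2)·(7) (difference 4), so they are not parallel; the points are not collinear.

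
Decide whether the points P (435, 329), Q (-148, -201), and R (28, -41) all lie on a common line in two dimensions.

Yes

PQ = (-583, -530), PR = (-407, -370).
Checking proportionality: PR = 37/53·PQ, so the vectors are parallel and the points are collinear.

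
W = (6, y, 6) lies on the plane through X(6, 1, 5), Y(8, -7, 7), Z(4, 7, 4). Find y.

-1

The plane through X, Y, Z has equation −4x − 2y − 4z = -46.
Substituting W: (-2)y + (-48) = -46, so y = -1.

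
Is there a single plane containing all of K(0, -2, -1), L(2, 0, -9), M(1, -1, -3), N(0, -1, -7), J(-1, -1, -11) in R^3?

No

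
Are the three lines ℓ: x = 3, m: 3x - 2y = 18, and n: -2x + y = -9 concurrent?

Intersecting ℓ and m: solving the 2×2 system gives (x, y) = (3, -9/2).
Substitute into n: (-2)(3) + (1)(-9/2) = -21/2.
But n requires -9 ≠ -21/2, so the three lines have no common point.

No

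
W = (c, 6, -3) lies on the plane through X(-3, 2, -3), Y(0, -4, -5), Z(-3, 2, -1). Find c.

-5

The plane through X, Y, Z has equation −12x − 6y = 24.
Substituting W: (-12)c + (-36) = 24, so c = -5.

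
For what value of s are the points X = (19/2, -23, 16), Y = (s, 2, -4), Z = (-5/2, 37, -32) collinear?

9/2

Collinearity requires XY × XZ = 0; each component is linear in s.
The y-component gives (48)s + (-216) = 0, so s = 9/2.
The remaining components then also vanish.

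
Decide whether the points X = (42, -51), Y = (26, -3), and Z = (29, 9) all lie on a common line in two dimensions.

XY = (-16, 48), XZ = (-13, 60).
If collinear, XZ would be a scalar multiple of XY. But (-16)·(60) ≠ (48)·(-13) (difference -336), so they are not parallel; the points are not collinear.

No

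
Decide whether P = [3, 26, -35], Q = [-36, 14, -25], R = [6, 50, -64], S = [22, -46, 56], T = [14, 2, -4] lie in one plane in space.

No

The plane through P, Q, R has normal n = PQ × PR = (108, -1101, -900) and equation n·X = 3198.
Checking the remaining points: n·S = 2622, n·T = 2910.
Since n·S = 2622 ≠ 3198, S is off the plane and the points are not all coplanar.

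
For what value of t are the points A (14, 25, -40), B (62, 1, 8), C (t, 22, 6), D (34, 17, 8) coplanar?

The points are coplanar iff AB · (AC × AD) = 0.
Expanding, this is linear in t: (768)t + (-19200) = 0.
So t = 25.

25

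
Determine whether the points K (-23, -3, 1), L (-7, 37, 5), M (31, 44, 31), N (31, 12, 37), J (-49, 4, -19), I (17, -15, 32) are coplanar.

Yes

The plane through K, L, M has normal n = KL × KM = (1012, -264, -1408) and equation n·P = -23892.
Checking the remaining points: n·N = -23892, n·J = -23892, n·I = -23892.
All equal -23892, so all 6 points lie in one plane.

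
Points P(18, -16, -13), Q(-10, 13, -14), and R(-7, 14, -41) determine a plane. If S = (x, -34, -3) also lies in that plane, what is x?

Coplanarity requires PQ · (PR × PS) = 0.
PQ = (-28, 29, -1), PR = (-25, 30, -28); the triple product is linear in x with coefficient -782 and constant term 26588.
Setting it to zero: x = 34.

34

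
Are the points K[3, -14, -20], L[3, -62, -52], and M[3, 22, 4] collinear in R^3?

KL = (0, -48, -32), KM = (0, 36, 24).
Each component of KM is -3/4 times the corresponding component of KL, so KM = -3/4·KL and the points are collinear.

Yes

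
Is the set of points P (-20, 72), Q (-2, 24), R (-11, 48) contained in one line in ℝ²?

Yes

PQ = (18, -48), PR = (9, -24).
Checking proportionality: PR = 1/2·PQ, so the vectors are parallel and the points are collinear.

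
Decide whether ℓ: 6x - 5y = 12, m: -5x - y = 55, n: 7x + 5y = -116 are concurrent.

Lines aᵢx + bᵢy = cᵢ with pairwise distinct directions are concurrent exactly when det[aᵢ bᵢ cᵢ] = 0.
Here the determinant is -195.
Nonzero, so no common point exists.

No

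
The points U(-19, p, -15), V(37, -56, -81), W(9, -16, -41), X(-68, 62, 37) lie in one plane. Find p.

10

The points are coplanar iff UV · (UW × UX) = 0.
Expanding, this is linear in p: (896)p + (-8960) = 0.
So p = 10.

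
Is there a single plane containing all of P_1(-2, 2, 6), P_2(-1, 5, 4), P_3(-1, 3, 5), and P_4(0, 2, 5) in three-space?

With P_1 as base: P_1P_2 = (1, 3, -2), P_1P_3 = (1, 1, -1), P_1P_4 = (2, 0, -1).
P_1P_3 × P_1P_4 = (-1, -1, -2).
P_1P_2 · (P_1P_3 × P_1P_4) = 0.
The scalar triple product vanishes, so the four points are coplanar.

Yes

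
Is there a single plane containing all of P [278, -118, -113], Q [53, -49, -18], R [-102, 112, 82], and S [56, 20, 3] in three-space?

No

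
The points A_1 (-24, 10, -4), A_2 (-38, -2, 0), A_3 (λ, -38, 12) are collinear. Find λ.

-80

Collinearity requires A_1A_2 × A_1A_3 = 0; each component is linear in λ.
The y-component gives (4)λ + (320) = 0, so λ = -80.
The remaining components then also vanish.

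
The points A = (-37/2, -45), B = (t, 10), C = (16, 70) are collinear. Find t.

Collinearity: (B − A) must be parallel to (C − A) = (69/2, 115).
Cross-multiplying the components: (t − (-37/2))·(115) = (55)·(69/2).
Solving gives t = -2.

-2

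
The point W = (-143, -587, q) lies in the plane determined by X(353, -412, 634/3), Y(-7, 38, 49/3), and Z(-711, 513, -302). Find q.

Coplanarity requires XY · (XZ × XW) = 0.
XY = (-360, 450, -195), XZ = (-1064, 925, -1540/3); the triple product is linear in q with coefficient 145800 and constant term -9671400.
Setting it to zero: q = 199/3.

199/3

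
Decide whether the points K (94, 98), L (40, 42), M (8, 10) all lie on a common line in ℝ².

KL = (-54, -56), KM = (-86, -88).
det[KL; KM] = (-54)(-88) − (-56)(-86) = -64.
The determinant is nonzero, so they are not collinear.

No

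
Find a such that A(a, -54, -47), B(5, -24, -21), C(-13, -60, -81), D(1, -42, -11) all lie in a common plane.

-7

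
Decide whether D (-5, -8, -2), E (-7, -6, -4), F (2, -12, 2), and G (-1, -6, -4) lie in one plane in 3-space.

A normal to the plane through D, E, F is n = DE × DF = (0, -6, -6).
The plane has equation n·P = 60. For G: n·G = 60.
Equal, so G lies in the plane and all four are coplanar.

Yes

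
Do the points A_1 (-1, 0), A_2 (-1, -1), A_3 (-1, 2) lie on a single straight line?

A_1A_2 = (0, -1), A_1A_3 = (0, 2).
Twice the signed area of △A_1A_2A_3 is (0)(2) − (-1)(0) = 0.
The triangle is degenerate (zero area), so the points are collinear.

Yes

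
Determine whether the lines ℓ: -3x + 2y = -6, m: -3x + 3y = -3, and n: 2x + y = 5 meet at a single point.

No

Intersecting ℓ and m: solving the 2×2 system gives (x, y) = (4, 3).
Substitute into n: (2)(4) + (1)(3) = 11.
But n requires 5 ≠ 11, so the three lines have no common point.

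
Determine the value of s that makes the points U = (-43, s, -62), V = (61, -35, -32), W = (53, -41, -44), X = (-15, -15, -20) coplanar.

The points are coplanar iff UV · (UW × UX) = 0.
Expanding, this is linear in s: (-1008)s + (-36288) = 0.
So s = -36.

-36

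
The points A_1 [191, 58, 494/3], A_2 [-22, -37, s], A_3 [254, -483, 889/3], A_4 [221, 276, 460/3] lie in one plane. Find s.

19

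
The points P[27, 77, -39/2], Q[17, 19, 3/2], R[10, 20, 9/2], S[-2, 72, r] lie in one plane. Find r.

The points are coplanar iff PQ · (PR × PS) = 0.
Expanding, this is linear in r: (-416)r + (-1872) = 0.
So r = -9/2.

-9/2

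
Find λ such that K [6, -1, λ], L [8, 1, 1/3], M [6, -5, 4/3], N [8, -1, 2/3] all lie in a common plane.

The points are coplanar iff KL · (KM × KN) = 0.
Expanding, this is linear in λ: (-4)λ + (8/3) = 0.
So λ = 2/3.

2/3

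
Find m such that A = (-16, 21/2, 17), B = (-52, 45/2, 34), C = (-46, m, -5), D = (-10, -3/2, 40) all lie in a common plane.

69/2

The points are coplanar iff AB · (AC × AD) = 0.
Expanding, this is linear in m: (-930)m + (32085) = 0.
So m = 69/2.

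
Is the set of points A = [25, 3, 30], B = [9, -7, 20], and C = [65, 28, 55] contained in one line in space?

AB = (-16, -10, -10), AC = (40, 25, 25).
AB × AC = (0, 0, 0).
The cross product vanishes, so the three points are collinear.

Yes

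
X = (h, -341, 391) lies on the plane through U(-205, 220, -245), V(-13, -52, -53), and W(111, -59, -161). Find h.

-62

The plane through U, V, W has equation 30720x + 44544y + 32384z = -4432000.
Substituting X: (30720)h + (-2527360) = -4432000, so h = -62.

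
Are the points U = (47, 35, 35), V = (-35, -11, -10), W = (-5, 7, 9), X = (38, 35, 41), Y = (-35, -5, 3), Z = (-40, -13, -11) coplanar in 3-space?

Yes

The plane through U, V, W has normal n = UV × UW = (-64, 208, -96) and equation n·P = 912.
Checking the remaining points: n·X = 912, n·Y = 912, n·Z = 912.
All equal 912, so all 6 points lie in one plane.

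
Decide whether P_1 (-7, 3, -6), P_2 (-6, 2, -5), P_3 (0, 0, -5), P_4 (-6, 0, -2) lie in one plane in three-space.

A normal to the plane through P_1, P_2, P_3 is n = P_1P_2 × P_1P_3 = (2, 6, 4).
The plane has equation n·P = -20. For P_4: n·P_4 = -20.
Equal, so P_4 lies in the plane and all four are coplanar.

Yes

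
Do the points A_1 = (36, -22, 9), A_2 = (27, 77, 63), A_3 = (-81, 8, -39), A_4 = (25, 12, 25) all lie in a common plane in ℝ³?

A normal to the plane through A_1, A_2, A_3 is n = A_1A_2 × A_1A_3 = (-6372, -6750, 11313).
The plane has equation n·P = 20925. For A_4: n·A_4 = 42525.
42525 ≠ 20925, so A_4 is off the plane.

No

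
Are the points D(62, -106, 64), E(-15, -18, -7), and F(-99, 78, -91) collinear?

DE = (-77, 88, -71), DF = (-161, 184, -155).
DE × DF = (-576, -504, 0).
The cross product is nonzero, so the points do not lie on one line.

No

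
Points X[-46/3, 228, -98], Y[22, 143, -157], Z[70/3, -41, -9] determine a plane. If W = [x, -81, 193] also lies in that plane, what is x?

-76/3

The plane through X, Y, Z has equation −23436x − 5604y − 6756z = -256272.
Substituting W: (-23436)x + (-849984) = -256272, so x = -76/3.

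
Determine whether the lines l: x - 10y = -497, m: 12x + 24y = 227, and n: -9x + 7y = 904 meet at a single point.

No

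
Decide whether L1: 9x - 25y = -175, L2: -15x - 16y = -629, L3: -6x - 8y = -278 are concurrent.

Intersecting L1 and L2: solving the 2×2 system gives (x, y) = (12925/519, 2762/173).
Substitute into L3: (-6)(12925/519) + (-8)(2762/173) = -47946/173.
But L3 requires -278 ≠ -47946/173, so the three lines have no common point.

No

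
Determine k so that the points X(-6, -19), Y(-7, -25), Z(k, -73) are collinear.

-15

The three points are collinear iff det[XY; XZ] = 0.
This determinant is linear in k: (6)k + (90) = 0, so k = -15.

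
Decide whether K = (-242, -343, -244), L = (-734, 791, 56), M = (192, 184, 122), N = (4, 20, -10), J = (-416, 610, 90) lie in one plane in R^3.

The plane through K, L, M has normal n = KL × KM = (256944, 310272, -751440) and equation n·P = 14747616.
Checking the remaining points: n·N = 14747616, n·J = 14747616.
All equal 14747616, so all 5 points lie in one plane.

Yes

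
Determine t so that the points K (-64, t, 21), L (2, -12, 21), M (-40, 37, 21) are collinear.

65

Direction LM = (-42, 49, 0). From the x-coordinate of K, the parameter along the line is τ = (-64 − 2)/(-42) = 11/7.
Then t = (-12) + 11/7·(49) = 65.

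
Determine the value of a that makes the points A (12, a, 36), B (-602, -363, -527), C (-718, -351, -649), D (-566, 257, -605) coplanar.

19

Coplanarity ⇔ det[AB; AC; AD] = 0.
Expanding, this is linear in a: (13440)a + (-255360) = 0.
So a = 19.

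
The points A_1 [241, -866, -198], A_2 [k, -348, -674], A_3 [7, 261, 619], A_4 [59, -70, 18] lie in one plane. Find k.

94

Normal to plane A_1A_3A_4: n = (-406900, -98150, 18850); plane equation n·P = -16797300.
Requiring n·A_2 = -16797300: (-406900)k + (21451300) = -16797300.
So k = 94.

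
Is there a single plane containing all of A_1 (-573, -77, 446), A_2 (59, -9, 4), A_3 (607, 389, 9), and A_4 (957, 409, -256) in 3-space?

Yes

A normal to the plane through A_1, A_2, A_3 is n = A_1A_2 × A_1A_3 = (176256, -245376, 214272).
The plane has equation n·P = 13464576. For A_4: n·A_4 = 13464576.
Equal, so A_4 lies in the plane and all four are coplanar.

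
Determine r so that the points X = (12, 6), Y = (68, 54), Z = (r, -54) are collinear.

The three points are collinear iff det[XY; XZ] = 0.
This determinant is linear in r: (-48)r + (-2784) = 0, so r = -58.

-58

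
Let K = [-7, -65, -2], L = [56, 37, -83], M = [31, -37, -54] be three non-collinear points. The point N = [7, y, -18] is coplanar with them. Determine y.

-21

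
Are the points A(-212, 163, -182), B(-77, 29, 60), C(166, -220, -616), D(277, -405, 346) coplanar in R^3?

No

With A as base: AB = (135, -134, 242), AC = (378, -383, -434), AD = (489, -568, 528).
AC × AD = (-448736, -411810, -27417).
AB · (AC × AD) = -12031734.
Since -12031734 ≠ 0, the four points are not coplanar.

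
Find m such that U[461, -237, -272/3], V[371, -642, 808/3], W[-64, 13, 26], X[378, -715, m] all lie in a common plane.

Coplanarity ⇔ det[UV; UW; UX] = 0.
Expanding, this is linear in m: (-235125)m + (75396750) = 0.
So m = 962/3.

962/3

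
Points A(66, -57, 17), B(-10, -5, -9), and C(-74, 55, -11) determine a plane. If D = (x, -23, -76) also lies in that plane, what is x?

-48

A normal to the plane is n = AB × AC = (1456, 1512, -1232).
D lies in the plane iff n · AD = 0.
This gives (1456)x + (69888) = 0, so x = -48.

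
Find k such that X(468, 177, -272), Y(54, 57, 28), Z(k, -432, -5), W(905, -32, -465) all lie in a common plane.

The points are coplanar iff XY · (XZ × XW) = 0.
Expanding, this is linear in k: (-85860)k + (34258140) = 0.
So k = 399.

399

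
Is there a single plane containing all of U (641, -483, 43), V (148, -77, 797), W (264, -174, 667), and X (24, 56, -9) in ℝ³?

Yes

With U as base: UV = (-493, 406, 754), UW = (-377, 309, 624), UX = (-617, 539, -52).
UW × UX = (-352404, -404612, -12550).
UV · (UW × UX) = 0.
The scalar triple product vanishes, so the four points are coplanar.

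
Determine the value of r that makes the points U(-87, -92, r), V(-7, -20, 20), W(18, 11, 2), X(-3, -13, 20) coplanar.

The points are coplanar iff UV · (UW × UX) = 0.
Expanding, this is linear in r: (-51)r + (5916) = 0.
So r = 116.

116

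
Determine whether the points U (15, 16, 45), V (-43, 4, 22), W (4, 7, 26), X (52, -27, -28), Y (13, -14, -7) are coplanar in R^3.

The plane through U, V, W has normal n = UV × UW = (21, -849, 390) and equation n·P = 4281.
Checking the remaining points: n·X = 13095, n·Y = 9429.
Since n·X = 13095 ≠ 4281, X is off the plane and the points are not all coplanar.

No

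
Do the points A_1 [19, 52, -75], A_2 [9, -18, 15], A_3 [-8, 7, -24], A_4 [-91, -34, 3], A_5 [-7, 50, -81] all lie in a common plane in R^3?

The plane through A_1, A_2, A_3 has normal n = A_1A_2 × A_1A_3 = (480, -1920, -1440) and equation n·P = 17280.
Checking the remaining points: n·A_4 = 17280, n·A_5 = 17280.
All equal 17280, so all 5 points lie in one plane.

Yes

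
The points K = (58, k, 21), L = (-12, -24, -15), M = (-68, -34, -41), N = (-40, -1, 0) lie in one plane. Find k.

Coplanarity ⇔ det[KL; KM; KN] = 0.
Expanding, this is linear in k: (-1568)k + (-12544) = 0.
So k = -8.

-8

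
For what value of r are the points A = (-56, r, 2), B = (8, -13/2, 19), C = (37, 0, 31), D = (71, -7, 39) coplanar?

The points are coplanar iff AB · (AC × AD) = 0.
Expanding, this is linear in r: (-176)r + (352) = 0.
So r = 2.

2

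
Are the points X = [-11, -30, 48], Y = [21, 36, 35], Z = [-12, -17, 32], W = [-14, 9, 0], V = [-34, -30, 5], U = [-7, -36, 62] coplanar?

The plane through X, Y, Z has normal n = XY × XZ = (-887, 525, 482) and equation n·P = 17143.
Checking the remaining points: n·W = 17143, n·V = 16818, n·U = 17193.
Since n·V = 16818 ≠ 17143, V is off the plane and the points are not all coplanar.

No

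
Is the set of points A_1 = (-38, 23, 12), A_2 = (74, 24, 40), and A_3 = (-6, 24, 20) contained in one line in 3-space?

No

A_1A_2 = (112, 1, 28), A_1A_3 = (32, 1, 8).
A_1A_2 × A_1A_3 = (-20, 0, 80).
The cross product is nonzero, so the points do not lie on one line.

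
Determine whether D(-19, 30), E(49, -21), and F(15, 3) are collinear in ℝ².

DE = (68, -51), DF = (34, -27).
Twice the signed area of △DEF is (68)(-27) − (-51)(34) = -102.
The area is nonzero, so the three points are not collinear.

No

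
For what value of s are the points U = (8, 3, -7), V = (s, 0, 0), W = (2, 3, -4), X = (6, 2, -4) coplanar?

Normal to plane UWX: n = (3, 12, 6); plane equation n·P = 18.
Requiring n·V = 18: (3)s + (0) = 18.
So s = 6.

6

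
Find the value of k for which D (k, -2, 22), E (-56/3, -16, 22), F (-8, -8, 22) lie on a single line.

Collinearity requires DE × DF = 0; each component is linear in k.
The z-component gives (-8)k + (0) = 0, so k = 0.
The remaining components then also vanish.

0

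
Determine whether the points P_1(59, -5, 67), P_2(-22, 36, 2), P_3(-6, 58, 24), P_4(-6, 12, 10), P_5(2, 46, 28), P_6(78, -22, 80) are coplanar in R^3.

Yes

The plane through P_1, P_2, P_3 has normal n = P_1P_2 × P_1P_3 = (2332, 742, -2438) and equation n·P = -29468.
Checking the remaining points: n·P_4 = -29468, n·P_5 = -29468, n·P_6 = -29468.
All equal -29468, so all 6 points lie in one plane.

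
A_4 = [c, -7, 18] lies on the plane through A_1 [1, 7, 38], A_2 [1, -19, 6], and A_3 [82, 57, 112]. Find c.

A normal to the plane is n = A_1A_2 × A_1A_3 = (-324, -2592, 2106).
A_4 lies in the plane iff n · A_1A_4 = 0.
This gives (-324)c + (-5508) = 0, so c = -17.

-17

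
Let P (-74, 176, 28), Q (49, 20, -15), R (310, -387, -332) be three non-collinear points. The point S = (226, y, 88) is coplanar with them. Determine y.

-149

A normal to the plane is n = PQ × PR = (31951, 27768, -9345).
S lies in the plane iff n · PS = 0.
This gives (27768)y + (4137432) = 0, so y = -149.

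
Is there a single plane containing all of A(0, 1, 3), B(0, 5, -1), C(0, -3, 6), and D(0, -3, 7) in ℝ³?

The four points are coplanar iff the 3×3 determinant with rows AB, AC, AD is zero.
Rows: (0, 4, -4), (0, -4, 3), (0, -4, 4).
Expanding along the first row: (0)(-4) − (4)(0) + (-4)(0) = 0.
Zero determinant ⇒ coplanar.

Yes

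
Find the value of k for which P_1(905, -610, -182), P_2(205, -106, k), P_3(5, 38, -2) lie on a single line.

Direction P_1P_3 = (-900, 648, 180). From the x-coordinate of P_2, the parameter along the line is τ = (205 − 905)/(-900) = 7/9.
Then k = (-182) + 7/9·(180) = -42.

-42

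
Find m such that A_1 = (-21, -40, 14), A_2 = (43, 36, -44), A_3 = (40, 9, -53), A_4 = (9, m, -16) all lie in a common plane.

Coplanarity ⇔ det[A_1A_2; A_1A_3; A_1A_4] = 0.
Expanding, this is linear in m: (750)m + (7500) = 0.
So m = -10.

-10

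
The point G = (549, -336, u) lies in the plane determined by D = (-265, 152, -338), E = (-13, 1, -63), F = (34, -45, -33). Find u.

550

Coplanarity requires DE · (DF × DG) = 0.
DE = (252, -151, 275), DF = (299, -197, 305); the triple product is linear in u with coefficient -4495 and constant term 2472250.
Setting it to zero: u = 550.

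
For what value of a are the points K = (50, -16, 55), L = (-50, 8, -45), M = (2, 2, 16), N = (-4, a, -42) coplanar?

-34

The points are coplanar iff KL · (KM × KN) = 0.
Expanding, this is linear in a: (900)a + (30600) = 0.
So a = -34.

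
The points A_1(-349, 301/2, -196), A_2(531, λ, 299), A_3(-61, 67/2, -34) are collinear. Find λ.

-207

Direction A_1A_3 = (288, -117, 162). From the x-coordinate of A_2, the parameter along the line is τ = (531 − (-349))/288 = 55/18.
Then λ = 301/2 + 55/18·(-117) = -207.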